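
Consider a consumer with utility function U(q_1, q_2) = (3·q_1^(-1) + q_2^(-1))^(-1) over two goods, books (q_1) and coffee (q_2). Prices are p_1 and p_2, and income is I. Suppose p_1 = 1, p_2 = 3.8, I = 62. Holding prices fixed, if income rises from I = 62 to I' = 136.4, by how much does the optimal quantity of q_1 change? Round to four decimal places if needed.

MRS = MU_q_1/MU_q_2 = 3·(q_2/q_1)^(2). Set equal to p_1/p_2.
Hence q_2/q_1 = ((1/3)·p_1/p_2)^(1/(2)), i.e. raised to the 0.5 power.
With the ratio pinned down, the budget gives q_1* = I/(p_1 + p_2·(q_2/q_1)) and q_2* = (q_2/q_1)·q_1*.
Numerically q_2/q_1 = 0.296174, so q_1* = 62/(1 + 3.8·0.296174) = 29.1701.
At I' = 136.4: q_1* = 64.1743. Change: 64.1743 − 29.1701 = 35.0041.

Δq_1* = 35.0041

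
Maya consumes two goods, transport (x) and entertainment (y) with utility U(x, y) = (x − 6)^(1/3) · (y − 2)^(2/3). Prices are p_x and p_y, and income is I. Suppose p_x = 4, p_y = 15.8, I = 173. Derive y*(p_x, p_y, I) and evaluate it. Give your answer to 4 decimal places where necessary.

Discretionary income = 173 − 6·4 − 2·15.8 = 117.4; y* = 2 + 2/3·117.4/15.8 = 6.9536.

y* = 6.9536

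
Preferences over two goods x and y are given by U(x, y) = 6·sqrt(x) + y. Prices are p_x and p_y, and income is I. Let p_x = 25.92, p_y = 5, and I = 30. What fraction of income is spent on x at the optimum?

share on x = 0.2894

Set MRS = p_x/p_y: 3·x^(−1/2) = p_x/p_y.
Thus x* = (3·p_y/p_x)² — independent of I — with the rest of income spent on y.
Plugging in: x* = (3·5/25.92)² = 0.3349, y* = 4.2639.
Expenditure on x: 25.92·0.3349 = 8.6806; share = 0.2894.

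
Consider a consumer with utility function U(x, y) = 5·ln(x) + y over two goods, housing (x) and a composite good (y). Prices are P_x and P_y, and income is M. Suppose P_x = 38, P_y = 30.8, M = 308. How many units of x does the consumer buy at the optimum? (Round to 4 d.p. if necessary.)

MU_x = 5/x, MU_y = 1. Tangency: 5/x = P_x/P_y.
So x*(P_x,P_y) = 5·P_y/P_x, independent of income; and y* = (M − 5·P_y)/P_y.
At the given prices: x* = 5·30.8/38 = 4.0526.

x* = 4.0526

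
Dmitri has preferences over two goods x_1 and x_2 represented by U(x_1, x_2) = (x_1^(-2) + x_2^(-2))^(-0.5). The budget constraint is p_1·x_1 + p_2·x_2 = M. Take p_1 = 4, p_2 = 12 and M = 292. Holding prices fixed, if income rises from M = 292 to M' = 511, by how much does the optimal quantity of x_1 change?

MU_x_1 ∝ x_1^(-3), MU_x_2 ∝ x_2^(-3), so MRS = (x_2/x_1)^(3) = p_1/p_2.
Solve for the ratio: x_2/x_1 = [p_1/p_2]^(1/3).
With the ratio pinned down, the budget gives x_1* = M/(p_1 + p_2·(x_2/x_1)) and x_2* = (x_2/x_1)·x_1*.
Numerically x_2/x_1 = 0.693361, so x_1* = 292/(4 + 12·0.693361) = 23.7007.
At M' = 511: x_1* = 41.4761. Change: 41.4761 − 23.7007 = 17.7755.

Δx_1* = 17.7755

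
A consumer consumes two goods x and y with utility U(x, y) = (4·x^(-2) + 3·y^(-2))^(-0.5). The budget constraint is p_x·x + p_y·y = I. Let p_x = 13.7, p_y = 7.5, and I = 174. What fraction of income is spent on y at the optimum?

share on y = 0.3781

MU_x ∝ 4·x^(-3), MU_y ∝ 3·y^(-3), so MRS = (4/3)·(y/x)^(3) = p_x/p_y.
Hence y/x = ((3/4)·p_x/p_y)^(1/(3)), i.e. raised to the 1/3 power.
With the ratio pinned down, the budget gives x* = I/(p_x + p_y·(y/x)) and y* = (y/x)·x*.
Numerically y/x = 1.110641, so x* = 174/(13.7 + 7.5·1.110641) = 7.8984 and y* = 1.110641·7.8984 = 8.7723.
Expenditure on y: 7.5·8.7723 = 65.792; share = 0.3781.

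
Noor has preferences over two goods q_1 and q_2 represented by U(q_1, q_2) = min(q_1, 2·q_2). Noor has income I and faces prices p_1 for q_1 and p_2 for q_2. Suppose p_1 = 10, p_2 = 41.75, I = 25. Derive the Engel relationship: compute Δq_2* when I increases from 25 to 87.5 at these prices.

Δq_2* = 1.0121

Leontief preferences: the optimum is at the kink where q_1/2 = q_2/1, i.e. q_2 = (1/2)·q_1.
Budget: p_1·q_1 + p_2·(1/2)·q_1 = I, so (2·p_1 + p_2)·q_1 = 2·I.
Demand: q_1*(p_1,p_2,I) = 2·I/(2·p_1 + p_2), q_2* = I/(2·p_1 + p_2).
Here 2·10 + 41.75 = 61.75, giving q_2* = 0.4049.
At I' = 87.5: q_2* = 1.417. Change: 1.417 − 0.4049 = 1.0121.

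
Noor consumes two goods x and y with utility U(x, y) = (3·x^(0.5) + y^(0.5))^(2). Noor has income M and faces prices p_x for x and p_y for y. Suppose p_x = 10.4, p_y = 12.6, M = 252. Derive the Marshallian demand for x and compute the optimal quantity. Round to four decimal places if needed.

x* = 22.1952

MU_x ∝ 3·x^(-0.5), MU_y ∝ y^(-0.5), so MRS = 3·(y/x)^(0.5) = p_x/p_y.
Hence y/x = ((1/3)·p_x/p_y)^(1/(0.5)), i.e. raised to the 2 power.
Substitute y = (y/x)·x into the budget: x* = M/(p_x + p_y·(y/x)).
Numerically y/x = 0.075698, so x* = 252/(10.4 + 12.6·0.075698) = 22.1952.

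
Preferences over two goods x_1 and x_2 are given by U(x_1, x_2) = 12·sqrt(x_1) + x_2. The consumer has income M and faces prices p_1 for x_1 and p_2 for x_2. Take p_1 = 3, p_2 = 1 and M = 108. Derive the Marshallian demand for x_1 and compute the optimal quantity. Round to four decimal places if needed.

Plugging in: x_1* = (6·1/3)² = 4.

x_1* = 4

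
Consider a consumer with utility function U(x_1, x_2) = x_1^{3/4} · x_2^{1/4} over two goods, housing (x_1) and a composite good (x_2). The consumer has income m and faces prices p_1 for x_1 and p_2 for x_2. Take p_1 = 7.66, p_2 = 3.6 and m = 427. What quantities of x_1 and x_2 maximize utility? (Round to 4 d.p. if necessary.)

x_1* = 41.8081, x_2* = 29.6528

Demand: x_1*(p_1,p_2,m) = 0.75·m/p_1 and x_2* = 0.25·m/p_2.
At p_1=7.66, p_2=3.6, m=427: x_1* = 0.75·427/7.66 = 41.8081, x_2* = 29.6528.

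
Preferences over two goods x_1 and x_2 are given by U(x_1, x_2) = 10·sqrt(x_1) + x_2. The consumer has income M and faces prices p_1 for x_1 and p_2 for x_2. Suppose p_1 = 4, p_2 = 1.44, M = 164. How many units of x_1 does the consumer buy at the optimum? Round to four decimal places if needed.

x_1* = 3.24

Set MRS = p_1/p_2: 5·x_1^(−1/2) = p_1/p_2.
Solve: √x_1 = 5·p_2/p_1, so x_1*(p_1,p_2) = (5·p_2/p_1)², and x_2* = (M − p_1·x_1*)/p_2.
Plugging in: x_1* = (5·1.44/4)² = 3.24.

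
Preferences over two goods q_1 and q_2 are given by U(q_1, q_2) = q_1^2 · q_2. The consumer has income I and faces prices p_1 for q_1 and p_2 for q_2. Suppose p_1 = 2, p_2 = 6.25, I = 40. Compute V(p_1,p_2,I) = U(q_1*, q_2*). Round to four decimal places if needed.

Tangency: MRS = 2·q_2/q_1 = p_1/p_2.
So 2·p_2·q_2 = p_1·q_1; combined with the budget, a share 2/3 of income goes to q_1.
Demand: q_1*(p_1,p_2,I) = 2/3·I/p_1 and q_2* = 1/3·I/p_2.
At p_1=2, p_2=6.25, I=40: q_1* = 2/3·40/2 = 13.3333, q_2* = 2.1333.
Utility at the optimum: U(13.3333, 2.1333) = 379.2593.

V = 379.2593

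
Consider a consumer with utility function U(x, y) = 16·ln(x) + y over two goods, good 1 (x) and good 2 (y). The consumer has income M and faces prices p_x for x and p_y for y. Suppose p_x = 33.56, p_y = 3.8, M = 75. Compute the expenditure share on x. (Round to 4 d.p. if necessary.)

share on x = 0.8107

At the given prices: x* = 16·3.8/33.56 = 1.8117, and y* = 3.7368.
Expenditure on x: 33.56·1.8117 = 60.8; share = 0.8107.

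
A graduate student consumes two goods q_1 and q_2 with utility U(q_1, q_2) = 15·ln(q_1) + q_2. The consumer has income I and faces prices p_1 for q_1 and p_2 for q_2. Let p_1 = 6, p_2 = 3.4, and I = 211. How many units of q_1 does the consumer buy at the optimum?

q_1* = 8.5

Set MRS = p_1/p_2: (15/q_1)/1 = p_1/p_2.
So q_1*(p_1,p_2) = 15·p_2/p_1, independent of income; and q_2* = (I − 15·p_2)/p_2.
At the given prices: q_1* = 15·3.4/6 = 8.5.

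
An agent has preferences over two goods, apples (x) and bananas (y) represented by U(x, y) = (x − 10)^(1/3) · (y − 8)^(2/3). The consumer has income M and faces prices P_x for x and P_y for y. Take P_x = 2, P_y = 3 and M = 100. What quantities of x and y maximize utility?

x* = 19.3333, y* = 20.4444

After buying the subsistence bundle (10, 8), a share 1/3 of the remaining income goes to x: x* = 10 + 1/3·(M − 10P_x − 8P_y)/P_x.
Discretionary income = 100 − 10·2 − 8·3 = 56; x* = 10 + 1/3·56/2 = 19.3333; y* = 8 + 2/3·56/3 = 20.4444.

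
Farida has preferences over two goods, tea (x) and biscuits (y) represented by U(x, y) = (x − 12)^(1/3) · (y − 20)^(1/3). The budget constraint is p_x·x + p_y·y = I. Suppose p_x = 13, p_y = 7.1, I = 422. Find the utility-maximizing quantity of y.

Discretionary income = 422 − 12·13 − 20·7.1 = 124; y* = 20 + 0.5·124/7.1 = 28.7324.

y* = 28.7324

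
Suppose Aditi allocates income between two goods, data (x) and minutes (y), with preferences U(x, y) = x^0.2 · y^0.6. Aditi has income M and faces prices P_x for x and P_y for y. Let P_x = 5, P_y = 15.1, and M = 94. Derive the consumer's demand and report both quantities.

MU_x/MU_y = (0.2·y)/(0.6·x); tangency sets this equal to P_x/P_y.
So 0.2·P_y·y = 0.6·P_x·x; combined with the budget, a share 0.25 of income goes to x.
Demand: x*(P_x,P_y,M) = 0.25·M/P_x and y* = 0.75·M/P_y.
At P_x=5, P_y=15.1, M=94: x* = 0.25·94/5 = 4.7, y* = 4.6689.

x* = 4.7, y* = 4.6689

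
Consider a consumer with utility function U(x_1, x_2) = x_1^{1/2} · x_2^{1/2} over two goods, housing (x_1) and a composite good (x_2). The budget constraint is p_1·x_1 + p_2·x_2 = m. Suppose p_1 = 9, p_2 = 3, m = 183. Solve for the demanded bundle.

x_1* = 10.1667, x_2* = 30.5

Demand: x_1*(p_1,p_2,m) = 0.5·m/p_1 and x_2* = 0.5·m/p_2.
At p_1=9, p_2=3, m=183: x_1* = 0.5·183/9 = 10.1667, x_2* = 30.5.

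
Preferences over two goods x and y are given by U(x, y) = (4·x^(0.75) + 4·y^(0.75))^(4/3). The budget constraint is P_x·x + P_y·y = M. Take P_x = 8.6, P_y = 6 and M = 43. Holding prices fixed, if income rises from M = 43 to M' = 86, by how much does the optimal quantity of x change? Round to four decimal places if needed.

From the CES first-order condition, (y/x)^(0.25) = P_x/P_y.
Hence y/x = (P_x/P_y)^(1/(0.25)), i.e. raised to the 4 power.
Substitute y = (y/x)·x into the budget: x* = M/(P_x + P_y·(y/x)).
Numerically y/x = 4.220742, so x* = 43/(8.6 + 6·4.220742) = 1.2675.
At M' = 86: x* = 2.535. Change: 2.535 − 1.2675 = 1.2675.

Δx* = 1.2675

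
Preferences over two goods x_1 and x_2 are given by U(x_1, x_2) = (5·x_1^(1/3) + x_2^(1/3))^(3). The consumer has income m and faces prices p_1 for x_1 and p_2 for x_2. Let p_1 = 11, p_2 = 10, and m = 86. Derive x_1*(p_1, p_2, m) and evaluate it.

x_1* = 7.1477

From the CES first-order condition, 5·(x_2/x_1)^(2/3) = p_1/p_2.
Solve for the ratio: x_2/x_1 = [(1/5)·p_1/p_2]^(1.5).
Substitute x_2 = (x_2/x_1)·x_1 into the budget: x_1* = m/(p_1 + p_2·(x_2/x_1)).
Numerically x_2/x_1 = 0.103189, so x_1* = 86/(11 + 10·0.103189) = 7.1477.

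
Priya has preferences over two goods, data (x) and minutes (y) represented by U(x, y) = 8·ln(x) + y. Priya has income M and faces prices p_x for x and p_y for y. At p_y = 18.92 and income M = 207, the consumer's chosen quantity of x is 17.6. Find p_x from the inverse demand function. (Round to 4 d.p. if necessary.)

p_x = 8.6

Set MRS = p_x/p_y: (8/x)/1 = p_x/p_y.
So x*(p_x,p_y) = 8·p_y/p_x, independent of income; and y* = (M − 8·p_y)/p_y.
Set x* = 17.6 in the demand function and solve for p_x: p_x = 8.6.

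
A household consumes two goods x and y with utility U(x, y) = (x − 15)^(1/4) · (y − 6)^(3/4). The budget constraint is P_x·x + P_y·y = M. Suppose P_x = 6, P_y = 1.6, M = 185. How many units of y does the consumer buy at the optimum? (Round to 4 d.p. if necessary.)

This is Cobb-Douglas in (x−15, y−6): tangency gives 0.25·P_y·(y−6) = 0.75·P_x·(x−15).
After buying the subsistence bundle (15, 6), a share 0.25 of the remaining income goes to x: x* = 15 + 0.25·(M − 15P_x − 6P_y)/P_x.
Discretionary income = 185 − 15·6 − 6·1.6 = 85.4; y* = 6 + 0.75·85.4/1.6 = 46.0312.

y* = 46.0312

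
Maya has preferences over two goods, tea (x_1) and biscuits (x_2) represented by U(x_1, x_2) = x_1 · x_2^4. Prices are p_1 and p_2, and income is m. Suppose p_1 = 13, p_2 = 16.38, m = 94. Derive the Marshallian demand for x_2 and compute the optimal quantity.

x_2* = 4.591

Demand: x_1*(p_1,p_2,m) = 0.2·m/p_1 and x_2* = 0.8·m/p_2.
At p_1=13, p_2=16.38, m=94: x_2* = 0.8·94/16.38 = 4.591.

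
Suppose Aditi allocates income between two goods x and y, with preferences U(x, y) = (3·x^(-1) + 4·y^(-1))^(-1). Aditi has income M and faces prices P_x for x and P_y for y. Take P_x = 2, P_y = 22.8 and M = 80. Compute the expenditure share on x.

MRS = MU_x/MU_y = (3/4)·(y/x)^(2). Set equal to P_x/P_y.
Solve for the ratio: y/x = [(4/3)·P_x/P_y]^(0.5).
Substitute y = (y/x)·x into the budget: x* = M/(P_x + P_y·(y/x)).
Numerically y/x = 0.341993, so x* = 80/(2 + 22.8·0.341993) = 8.1654 and y* = 0.341993·8.1654 = 2.7925.
Expenditure on x: 2·8.1654 = 16.3308; share = 0.2041.

share on x = 0.2041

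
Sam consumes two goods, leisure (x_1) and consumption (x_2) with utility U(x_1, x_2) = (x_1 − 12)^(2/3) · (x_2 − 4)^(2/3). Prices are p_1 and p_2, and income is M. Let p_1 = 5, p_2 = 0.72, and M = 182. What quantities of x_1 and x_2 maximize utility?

After buying the subsistence bundle (12, 4), a share 0.5 of the remaining income goes to x_1: x_1* = 12 + 0.5·(M − 12p_1 − 4p_2)/p_1.
Discretionary income = 182 − 12·5 − 4·0.72 = 119.12; x_1* = 12 + 0.5·119.12/5 = 23.912; x_2* = 4 + 0.5·119.12/0.72 = 86.7222.

x_1* = 23.912, x_2* = 86.7222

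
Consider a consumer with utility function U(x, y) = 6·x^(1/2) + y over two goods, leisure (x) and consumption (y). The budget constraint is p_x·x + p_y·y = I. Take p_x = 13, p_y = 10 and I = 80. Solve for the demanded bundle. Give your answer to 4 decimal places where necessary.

Plugging in: x* = (3·10/13)² = 5.3254, y* = 1.0769.

x* = 5.3254, y* = 1.0769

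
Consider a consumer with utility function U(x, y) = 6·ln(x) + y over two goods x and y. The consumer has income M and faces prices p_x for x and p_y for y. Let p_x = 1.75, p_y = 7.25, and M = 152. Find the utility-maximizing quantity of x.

x* = 24.8571

MU_x = 6/x, MU_y = 1. Tangency: 6/x = p_x/p_y.
So x*(p_x,p_y) = 6·p_y/p_x, independent of income; and y* = (M − 6·p_y)/p_y.
At the given prices: x* = 6·7.25/1.75 = 24.8571.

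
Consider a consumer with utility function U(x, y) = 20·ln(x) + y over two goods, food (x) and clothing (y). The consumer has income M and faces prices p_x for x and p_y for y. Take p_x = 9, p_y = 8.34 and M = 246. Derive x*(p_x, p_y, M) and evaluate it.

x* = 18.5333

Set MRS = p_x/p_y: (20/x)/1 = p_x/p_y.
So x*(p_x,p_y) = 20·p_y/p_x, independent of income; and y* = (M − 20·p_y)/p_y.
At the given prices: x* = 20·8.34/9 = 18.5333.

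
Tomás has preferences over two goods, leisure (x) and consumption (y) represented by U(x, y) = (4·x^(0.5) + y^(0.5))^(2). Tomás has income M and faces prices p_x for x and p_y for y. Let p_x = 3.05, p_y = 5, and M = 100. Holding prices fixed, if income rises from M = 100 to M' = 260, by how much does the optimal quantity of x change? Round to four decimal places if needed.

From the CES first-order condition, 4·(y/x)^(0.5) = p_x/p_y.
Solve for the ratio: y/x = [(1/4)·p_x/p_y]^(2).
Substitute y = (y/x)·x into the budget: x* = M/(p_x + p_y·(y/x)).
Numerically y/x = 0.023256, so x* = 100/(3.05 + 5·0.023256) = 31.5828.
At M' = 260: x* = 82.1153. Change: 82.1153 − 31.5828 = 50.5325.

Δx* = 50.5325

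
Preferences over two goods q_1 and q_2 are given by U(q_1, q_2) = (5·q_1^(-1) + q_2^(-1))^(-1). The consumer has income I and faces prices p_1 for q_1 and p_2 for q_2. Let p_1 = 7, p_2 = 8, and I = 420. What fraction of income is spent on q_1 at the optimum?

share on q_1 = 0.6765

MRS = MU_q_1/MU_q_2 = 5·(q_2/q_1)^(2). Set equal to p_1/p_2.
Hence q_2/q_1 = ((1/5)·p_1/p_2)^(1/(2)), i.e. raised to the 0.5 power.
With the ratio pinned down, the budget gives q_1* = I/(p_1 + p_2·(q_2/q_1)) and q_2* = (q_2/q_1)·q_1*.
Numerically q_2/q_1 = 0.41833, so q_1* = 420/(7 + 8·0.41833) = 40.5929 and q_2* = 0.41833·40.5929 = 16.9812.
Expenditure on q_1: 7·40.5929 = 284.1502; share = 0.6765.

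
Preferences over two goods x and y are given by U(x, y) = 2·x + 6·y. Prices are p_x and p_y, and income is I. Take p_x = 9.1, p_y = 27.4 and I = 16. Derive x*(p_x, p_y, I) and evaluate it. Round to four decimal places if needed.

x* = 1.7582

Linear utility — the consumer picks whichever good has higher MU/price: 2/9.1 = 0.2198 vs 6/27.4 = 0.219.
x gives more utility per dollar, so spend all income on x: x* = I/p_x, y* = 0.
Numerically: x* = 1.7582, y* = 0.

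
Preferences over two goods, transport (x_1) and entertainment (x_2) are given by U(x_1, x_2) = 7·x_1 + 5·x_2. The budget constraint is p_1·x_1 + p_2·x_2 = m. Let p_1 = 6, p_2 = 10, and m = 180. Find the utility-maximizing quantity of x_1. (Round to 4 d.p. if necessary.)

Perfect substitutes: compare marginal utility per dollar. 7/p_1 vs 5/p_2 → 1.1667 vs 0.5.
x_1 gives more utility per dollar, so spend all income on x_1: x_1* = m/p_1, x_2* = 0.
Numerically: x_1* = 30, x_2* = 0.

x_1* = 30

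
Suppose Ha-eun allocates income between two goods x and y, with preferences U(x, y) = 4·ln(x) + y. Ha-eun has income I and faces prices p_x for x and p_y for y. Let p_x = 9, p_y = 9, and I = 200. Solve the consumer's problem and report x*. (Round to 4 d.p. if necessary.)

MU_x = 4/x, MU_y = 1. Tangency: 4/x = p_x/p_y.
So x*(p_x,p_y) = 4·p_y/p_x, independent of income; and y* = (I − 4·p_y)/p_y.
At the given prices: x* = 4·9/9 = 4.

x* = 4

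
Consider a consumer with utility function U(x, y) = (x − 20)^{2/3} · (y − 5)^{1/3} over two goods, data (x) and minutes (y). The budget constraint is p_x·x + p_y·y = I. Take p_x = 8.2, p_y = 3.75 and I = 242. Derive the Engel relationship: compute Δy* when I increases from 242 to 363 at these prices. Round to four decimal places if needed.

Δy* = 10.7556

MRS = 2·(y−5)/(x−20). Tangency with p_x/p_y gives y−5 = (1/2)·(p_x/p_y)·(x−20).
Substituting into the budget: x* = 20 + 2/3·(I − 20·p_x − 5·p_y)/p_x, and y* = 5 + 1/3·(…)/p_y.
Discretionary income = 242 − 20·8.2 − 5·3.75 = 59.25; y* = 5 + 1/3·59.25/3.75 = 10.2667.
At I' = 363: y* = 21.0222. Change: 21.0222 − 10.2667 = 10.7556.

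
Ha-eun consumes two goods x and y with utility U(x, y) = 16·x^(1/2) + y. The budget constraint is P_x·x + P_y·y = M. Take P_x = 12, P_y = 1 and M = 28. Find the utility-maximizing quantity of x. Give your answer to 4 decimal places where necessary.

x* = 0.4444

MU_x = 8/√x, MU_y = 1. Tangency: 8/√x = P_x/P_y.
Solve: √x = 8·P_y/P_x, so x*(P_x,P_y) = (8·P_y/P_x)², and y* = (M − P_x·x*)/P_y.
Plugging in: x* = (8·1/12)² = 0.4444.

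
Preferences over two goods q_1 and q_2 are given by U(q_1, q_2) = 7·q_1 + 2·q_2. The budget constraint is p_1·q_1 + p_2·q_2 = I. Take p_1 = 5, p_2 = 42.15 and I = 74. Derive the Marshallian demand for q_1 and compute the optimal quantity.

Numerically: q_1* = 14.8, q_2* = 0.

q_1* = 14.8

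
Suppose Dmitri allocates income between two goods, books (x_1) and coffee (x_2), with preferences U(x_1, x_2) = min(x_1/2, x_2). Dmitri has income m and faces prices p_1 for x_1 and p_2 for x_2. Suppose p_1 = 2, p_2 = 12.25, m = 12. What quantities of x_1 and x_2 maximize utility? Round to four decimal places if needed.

x_1* = 1.4769, x_2* = 0.7385

Leontief preferences: the optimum is at the kink where x_1/2 = x_2/1, i.e. x_2 = (1/2)·x_1.
Budget: p_1·x_1 + p_2·(1/2)·x_1 = m, so (2·p_1 + p_2)·x_1 = 2·m.
Demand: x_1*(p_1,p_2,m) = 2·m/(2·p_1 + p_2), x_2* = m/(2·p_1 + p_2).
Here 2·2 + 12.25 = 16.25, giving x_1* = 1.4769 and x_2* = 0.7385.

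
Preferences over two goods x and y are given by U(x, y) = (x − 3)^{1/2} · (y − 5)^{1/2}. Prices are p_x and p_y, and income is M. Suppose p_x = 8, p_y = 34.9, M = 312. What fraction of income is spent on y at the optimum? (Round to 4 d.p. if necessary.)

share on y = 0.7412

Substituting into the budget: x* = 3 + 0.5·(M − 3·p_x − 5·p_y)/p_x, and y* = 5 + 0.5·(…)/p_y.
Discretionary income = 312 − 3·8 − 5·34.9 = 113.5; x* = 3 + 0.5·113.5/8 = 10.0938; y* = 5 + 0.5·113.5/34.9 = 6.6261.
Expenditure on y: 34.9·6.6261 = 231.25; share = 0.7412.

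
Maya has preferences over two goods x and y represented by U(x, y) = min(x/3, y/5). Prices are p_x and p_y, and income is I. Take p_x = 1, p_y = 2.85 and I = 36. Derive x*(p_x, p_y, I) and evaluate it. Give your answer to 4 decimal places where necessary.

x* = 6.2609

Leontief preferences: the optimum is at the kink where x/3 = y/5, i.e. y = (5/3)·x.
Budget: p_x·x + p_y·(5/3)·x = I, so (3·p_x + 5·p_y)·x = 3·I.
Demand: x*(p_x,p_y,I) = 3·I/(3·p_x + 5·p_y), y* = 5·I/(3·p_x + 5·p_y).
Here 3·1 + 5·2.85 = 17.25, giving x* = 6.2609.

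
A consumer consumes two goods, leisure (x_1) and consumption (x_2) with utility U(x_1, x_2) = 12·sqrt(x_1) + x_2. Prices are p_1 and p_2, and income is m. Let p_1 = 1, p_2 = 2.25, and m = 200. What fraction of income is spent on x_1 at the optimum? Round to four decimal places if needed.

share on x_1 = 0.9113

Set MRS = p_1/p_2: 6·x_1^(−1/2) = p_1/p_2.
Thus x_1* = (6·p_2/p_1)² — independent of m — with the rest of income spent on x_2.
Plugging in: x_1* = (6·2.25/1)² = 182.25, x_2* = 7.8889.
Expenditure on x_1: 1·182.25 = 182.25; share = 0.9113.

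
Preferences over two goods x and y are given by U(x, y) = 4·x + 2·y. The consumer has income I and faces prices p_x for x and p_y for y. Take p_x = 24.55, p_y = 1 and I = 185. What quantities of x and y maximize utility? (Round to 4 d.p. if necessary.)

Linear utility — the consumer picks whichever good has higher MU/price: 4/24.55 = 0.1629 vs 2/1 = 2.
y gives more utility per dollar, so spend all income on y: y* = I/p_y, x* = 0.
Numerically: x* = 0, y* = 185.

x* = 0, y* = 185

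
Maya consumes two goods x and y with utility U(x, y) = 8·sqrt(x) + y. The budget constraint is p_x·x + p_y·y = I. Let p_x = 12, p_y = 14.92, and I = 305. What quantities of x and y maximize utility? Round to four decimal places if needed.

x* = 24.734, y* = 0.549

Set MRS = p_x/p_y: 4·x^(−1/2) = p_x/p_y.
Thus x* = (4·p_y/p_x)² — independent of I — with the rest of income spent on y.
Plugging in: x* = (4·14.92/12)² = 24.734, y* = 0.549.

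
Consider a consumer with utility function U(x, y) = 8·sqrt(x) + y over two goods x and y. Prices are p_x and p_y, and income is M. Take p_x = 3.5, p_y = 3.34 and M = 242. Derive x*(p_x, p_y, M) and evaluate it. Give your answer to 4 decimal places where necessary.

Utility is quasi-linear in y; the FOC for x is 4/√x = p_x/p_y.
Thus x* = (4·p_y/p_x)² — independent of M — with the rest of income spent on y.
Plugging in: x* = (4·3.34/3.5)² = 14.5706.

x* = 14.5706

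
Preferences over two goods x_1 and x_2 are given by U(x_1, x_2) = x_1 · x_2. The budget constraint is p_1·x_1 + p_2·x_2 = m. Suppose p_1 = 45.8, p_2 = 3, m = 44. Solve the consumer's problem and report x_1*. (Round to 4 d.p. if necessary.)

The MRS is x_2/x_1. Set MRS = p_1/p_2.
Rearranging, p_2·x_2 = p_1·x_1. Substituting into the budget gives p_1·x_1·(1 + 1) = m.
Demand: x_1*(p_1,p_2,m) = 0.5·m/p_1 and x_2* = 0.5·m/p_2.
At p_1=45.8, p_2=3, m=44: x_1* = 0.5·44/45.8 = 0.4803.

x_1* = 0.4803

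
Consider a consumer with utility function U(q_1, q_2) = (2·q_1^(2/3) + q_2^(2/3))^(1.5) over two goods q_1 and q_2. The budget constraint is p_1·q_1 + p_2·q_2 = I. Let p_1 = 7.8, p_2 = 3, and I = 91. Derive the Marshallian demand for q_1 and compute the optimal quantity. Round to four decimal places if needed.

q_1* = 6.3234

From the CES first-order condition, 2·(q_2/q_1)^(1/3) = p_1/p_2.
Hence q_2/q_1 = ((1/2)·p_1/p_2)^(1/(1/3)), i.e. raised to the 3 power.
With the ratio pinned down, the budget gives q_1* = I/(p_1 + p_2·(q_2/q_1)) and q_2* = (q_2/q_1)·q_1*.
Numerically q_2/q_1 = 2.197, so q_1* = 91/(7.8 + 3·2.197) = 6.3234.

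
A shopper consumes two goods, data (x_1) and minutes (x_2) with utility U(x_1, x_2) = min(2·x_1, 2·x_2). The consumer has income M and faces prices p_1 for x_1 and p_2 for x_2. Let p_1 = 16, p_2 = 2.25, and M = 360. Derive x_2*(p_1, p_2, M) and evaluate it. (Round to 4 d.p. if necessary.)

x_2* = 19.726

With perfect complements, no substitution: consume in ratio x_1:x_2 = 2:2.
Budget: p_1·x_1 + p_2·x_1 = M, so (2·p_1 + 2·p_2)·x_1 = 2·M.
Demand: x_1*(p_1,p_2,M) = 2·M/(2·p_1 + 2·p_2), x_2* = 2·M/(2·p_1 + 2·p_2).
Here 2·16 + 2·2.25 = 36.5, giving x_2* = 19.726.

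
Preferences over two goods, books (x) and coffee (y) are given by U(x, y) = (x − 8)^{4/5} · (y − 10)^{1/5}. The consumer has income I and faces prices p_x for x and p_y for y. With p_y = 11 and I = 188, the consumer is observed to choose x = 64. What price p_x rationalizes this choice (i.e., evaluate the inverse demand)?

MRS = 4·(y−10)/(x−8). Tangency with p_x/p_y gives y−10 = (1/4)·(p_x/p_y)·(x−8).
Substituting into the budget: x* = 8 + 0.8·(I − 8·p_x − 10·p_y)/p_x, and y* = 10 + 0.2·(…)/p_y.
Set x* = 64 in the demand function and solve for p_x: p_x = 1.

p_x = 1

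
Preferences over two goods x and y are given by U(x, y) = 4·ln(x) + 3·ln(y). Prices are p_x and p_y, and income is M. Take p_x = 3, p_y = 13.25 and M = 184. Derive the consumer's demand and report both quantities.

The MRS is (4/3)·y/x. Set MRS = p_x/p_y.
Rearranging, p_y·y = (3/4)·p_x·x. Substituting into the budget gives p_x·x·(1 + (3/4)) = M.
Demand: x*(p_x,p_y,M) = 4/7·M/p_x and y* = 3/7·M/p_y.
At p_x=3, p_y=13.25, M=184: x* = 4/7·184/3 = 35.0476, y* = 5.9515.

x* = 35.0476, y* = 5.9515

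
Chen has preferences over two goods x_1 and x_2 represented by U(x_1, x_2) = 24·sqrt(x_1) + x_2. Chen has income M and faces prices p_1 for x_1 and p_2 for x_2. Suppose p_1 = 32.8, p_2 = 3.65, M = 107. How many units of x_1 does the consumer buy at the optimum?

x_1* = 1.7832

Solve: √x_1 = 12·p_2/p_1, so x_1*(p_1,p_2) = (12·p_2/p_1)², and x_2* = (M − p_1·x_1*)/p_2.
Plugging in: x_1* = (12·3.65/32.8)² = 1.7832.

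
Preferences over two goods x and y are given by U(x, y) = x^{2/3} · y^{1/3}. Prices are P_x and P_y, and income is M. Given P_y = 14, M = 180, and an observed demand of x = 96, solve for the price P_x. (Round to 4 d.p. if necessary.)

MU_x/MU_y = (2/3·y)/(1/3·x); tangency sets this equal to P_x/P_y.
So 2/3·P_y·y = 1/3·P_x·x; combined with the budget, a share 2/3 of income goes to x.
Demand: x*(P_x,P_y,M) = 2/3·M/P_x and y* = 1/3·M/P_y.
Set x* = 96 in the demand function and solve for P_x: P_x = 1.25.

P_x = 1.25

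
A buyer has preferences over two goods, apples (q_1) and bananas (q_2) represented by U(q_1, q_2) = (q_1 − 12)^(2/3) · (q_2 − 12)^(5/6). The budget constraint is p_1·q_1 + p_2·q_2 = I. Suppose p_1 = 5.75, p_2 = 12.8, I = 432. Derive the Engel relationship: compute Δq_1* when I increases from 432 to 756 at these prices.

This is Cobb-Douglas in (q_1−12, q_2−12): tangency gives 2/3·p_2·(q_2−12) = 5/6·p_1·(q_1−12).
Substituting into the budget: q_1* = 12 + 4/9·(I − 12·p_1 − 12·p_2)/p_1, and q_2* = 12 + 5/9·(…)/p_2.
Discretionary income = 432 − 12·5.75 − 12·12.8 = 209.4; q_1* = 12 + 4/9·209.4/5.75 = 28.1855.
At I' = 756: q_1* = 53.229. Change: 53.229 − 28.1855 = 25.0435.

Δq_1* = 25.0435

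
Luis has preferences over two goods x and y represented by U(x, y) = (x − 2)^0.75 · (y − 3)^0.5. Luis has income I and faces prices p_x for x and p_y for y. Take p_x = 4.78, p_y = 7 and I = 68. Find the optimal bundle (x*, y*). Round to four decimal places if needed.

Substituting into the budget: x* = 2 + 0.6·(I − 2·p_x − 3·p_y)/p_x, and y* = 3 + 0.4·(…)/p_y.
Discretionary income = 68 − 2·4.78 − 3·7 = 37.44; x* = 2 + 0.6·37.44/4.78 = 6.6996; y* = 3 + 0.4·37.44/7 = 5.1394.

x* = 6.6996, y* = 5.1394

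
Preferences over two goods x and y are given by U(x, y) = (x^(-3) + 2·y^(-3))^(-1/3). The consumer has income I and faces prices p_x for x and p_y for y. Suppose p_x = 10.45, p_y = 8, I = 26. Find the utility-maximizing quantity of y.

y* = 1.603

MU_x ∝ x^(-4), MU_y ∝ 2·y^(-4), so MRS = (1/2)·(y/x)^(4) = p_x/p_y.
Hence y/x = (2·p_x/p_y)^(1/(4)), i.e. raised to the 0.25 power.
Substitute y = (y/x)·x into the budget: x* = I/(p_x + p_y·(y/x)).
Numerically y/x = 1.271347, so x* = 26/(10.45 + 8·1.271347) = 1.2609 and y* = 1.271347·1.2609 = 1.603.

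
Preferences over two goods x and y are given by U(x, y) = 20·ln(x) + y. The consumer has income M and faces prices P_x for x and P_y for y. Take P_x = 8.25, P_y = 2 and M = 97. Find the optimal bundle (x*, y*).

MU_x = 20/x, MU_y = 1. Tangency: 20/x = P_x/P_y.
So x*(P_x,P_y) = 20·P_y/P_x, independent of income; and y* = (M − 20·P_y)/P_y.
At the given prices: x* = 20·2/8.25 = 4.8485, and y* = 28.5.

x* = 4.8485, y* = 28.5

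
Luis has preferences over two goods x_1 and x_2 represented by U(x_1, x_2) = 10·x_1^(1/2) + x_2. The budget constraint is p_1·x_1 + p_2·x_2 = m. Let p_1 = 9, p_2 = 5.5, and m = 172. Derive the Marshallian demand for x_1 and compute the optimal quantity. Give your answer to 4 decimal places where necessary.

Plugging in: x_1* = (5·5.5/9)² = 9.3364.

x_1* = 9.3364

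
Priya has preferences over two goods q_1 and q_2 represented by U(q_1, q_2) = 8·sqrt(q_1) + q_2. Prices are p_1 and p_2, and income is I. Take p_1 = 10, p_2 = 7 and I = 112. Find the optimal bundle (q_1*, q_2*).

MU_q_1 = 4/√q_1, MU_q_2 = 1. Tangency: 4/√q_1 = p_1/p_2.
Thus q_1* = (4·p_2/p_1)² — independent of I — with the rest of income spent on q_2.
Plugging in: q_1* = (4·7/10)² = 7.84, q_2* = 4.8.

q_1* = 7.84, q_2* = 4.8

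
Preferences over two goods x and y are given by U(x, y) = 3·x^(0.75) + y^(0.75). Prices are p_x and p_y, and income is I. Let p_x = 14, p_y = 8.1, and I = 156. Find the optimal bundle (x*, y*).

MRS = MU_x/MU_y = 3·(y/x)^(0.25). Set equal to p_x/p_y.
Solve for the ratio: y/x = [(1/3)·p_x/p_y]^(4).
With the ratio pinned down, the budget gives x* = I/(p_x + p_y·(y/x)) and y* = (y/x)·x*.
Numerically y/x = 0.110176, so x* = 156/(14 + 8.1·0.110176) = 10.4751 and y* = 0.110176·10.4751 = 1.1541.

x* = 10.4751, y* = 1.1541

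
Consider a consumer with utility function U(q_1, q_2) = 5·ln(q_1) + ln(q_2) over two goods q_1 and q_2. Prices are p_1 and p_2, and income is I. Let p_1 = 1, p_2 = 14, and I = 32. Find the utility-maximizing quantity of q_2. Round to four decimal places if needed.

q_2* = 0.381

The MRS is 5·q_2/q_1. Set MRS = p_1/p_2.
Rearranging, p_2·q_2 = (1/5)·p_1·q_1. Substituting into the budget gives p_1·q_1·(1 + (1/5)) = I.
Demand: q_1*(p_1,p_2,I) = 5/6·I/p_1 and q_2* = 1/6·I/p_2.
At p_1=1, p_2=14, I=32: q_2* = 1/6·32/14 = 0.381.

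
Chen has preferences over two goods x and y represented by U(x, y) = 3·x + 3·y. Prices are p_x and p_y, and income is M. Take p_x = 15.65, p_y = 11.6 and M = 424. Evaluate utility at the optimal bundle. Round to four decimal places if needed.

Perfect substitutes: compare marginal utility per dollar. 3/p_x vs 3/p_y → 0.1917 vs 0.2586.
y gives more utility per dollar, so spend all income on y: y* = M/p_y, x* = 0.
Numerically: x* = 0, y* = 36.5517.
Utility at the optimum: U(0, 36.5517) = 109.6552.

V = 109.6552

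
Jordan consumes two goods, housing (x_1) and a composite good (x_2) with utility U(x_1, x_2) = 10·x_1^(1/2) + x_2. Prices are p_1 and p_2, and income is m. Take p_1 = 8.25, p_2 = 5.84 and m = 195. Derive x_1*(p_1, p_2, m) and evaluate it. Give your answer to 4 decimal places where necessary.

Utility is quasi-linear in x_2; the FOC for x_1 is 5/√x_1 = p_1/p_2.
Thus x_1* = (5·p_2/p_1)² — independent of m — with the rest of income spent on x_2.
Plugging in: x_1* = (5·5.84/8.25)² = 12.5273.

x_1* = 12.5273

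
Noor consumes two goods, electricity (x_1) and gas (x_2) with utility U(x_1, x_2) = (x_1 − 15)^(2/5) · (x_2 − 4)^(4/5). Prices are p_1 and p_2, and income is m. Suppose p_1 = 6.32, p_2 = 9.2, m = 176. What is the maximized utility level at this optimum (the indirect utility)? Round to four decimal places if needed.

MRS = (1/2)·(x_2−4)/(x_1−15). Tangency with p_1/p_2 gives x_2−4 = 2·(p_1/p_2)·(x_1−15).
Substituting into the budget: x_1* = 15 + 1/3·(m − 15·p_1 − 4·p_2)/p_1, and x_2* = 4 + 2/3·(…)/p_2.
Discretionary income = 176 − 15·6.32 − 4·9.2 = 44.4; x_1* = 15 + 1/3·44.4/6.32 = 17.3418; x_2* = 4 + 2/3·44.4/9.2 = 7.2174.
Utility at the optimum: U(17.3418, 7.2174) = 3.5795.

V = 3.5795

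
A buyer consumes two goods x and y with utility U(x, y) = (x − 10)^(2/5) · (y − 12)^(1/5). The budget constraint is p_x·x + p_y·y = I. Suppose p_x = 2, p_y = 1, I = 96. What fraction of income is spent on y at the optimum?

This is Cobb-Douglas in (x−10, y−12): tangency gives 0.4·p_y·(y−12) = 0.2·p_x·(x−10).
After buying the subsistence bundle (10, 12), a share 2/3 of the remaining income goes to x: x* = 10 + 2/3·(I − 10p_x − 12p_y)/p_x.
Discretionary income = 96 − 10·2 − 12·1 = 64; x* = 10 + 2/3·64/2 = 31.3333; y* = 12 + 1/3·64/1 = 33.3333.
Expenditure on y: 1·33.3333 = 33.3333; share = 0.3472.

share on y = 0.3472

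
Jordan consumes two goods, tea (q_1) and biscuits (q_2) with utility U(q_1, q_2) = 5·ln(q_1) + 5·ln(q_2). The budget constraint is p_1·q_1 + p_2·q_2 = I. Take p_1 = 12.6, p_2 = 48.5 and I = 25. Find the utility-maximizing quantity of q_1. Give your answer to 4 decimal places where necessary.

At p_1=12.6, p_2=48.5, I=25: q_1* = 0.5·25/12.6 = 0.9921.

q_1* = 0.9921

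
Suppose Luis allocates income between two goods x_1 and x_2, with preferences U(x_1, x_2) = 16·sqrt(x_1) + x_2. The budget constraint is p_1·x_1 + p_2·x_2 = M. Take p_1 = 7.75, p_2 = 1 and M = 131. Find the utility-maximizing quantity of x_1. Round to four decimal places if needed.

x_1* = 1.0656

Set MRS = p_1/p_2: 8·x_1^(−1/2) = p_1/p_2.
Thus x_1* = (8·p_2/p_1)² — independent of M — with the rest of income spent on x_2.
Plugging in: x_1* = (8·1/7.75)² = 1.0656.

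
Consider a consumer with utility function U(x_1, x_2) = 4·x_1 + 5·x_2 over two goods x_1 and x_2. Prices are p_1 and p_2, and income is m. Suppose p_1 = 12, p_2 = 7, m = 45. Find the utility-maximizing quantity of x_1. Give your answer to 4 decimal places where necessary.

x_1* = 0

Perfect substitutes: compare marginal utility per dollar. 4/p_1 vs 5/p_2 → 0.3333 vs 0.7143.
x_2 gives more utility per dollar, so spend all income on x_2: x_2* = m/p_2, x_1* = 0.
Numerically: x_1* = 0, x_2* = 6.4286.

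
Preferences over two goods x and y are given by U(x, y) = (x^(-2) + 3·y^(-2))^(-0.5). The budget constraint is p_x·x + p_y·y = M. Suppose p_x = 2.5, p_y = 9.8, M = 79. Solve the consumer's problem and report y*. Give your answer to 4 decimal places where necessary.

From the CES first-order condition, (1/3)·(y/x)^(3) = p_x/p_y.
Solve for the ratio: y/x = [3·p_x/p_y]^(1/3).
With the ratio pinned down, the budget gives x* = M/(p_x + p_y·(y/x)) and y* = (y/x)·x*.
Numerically y/x = 0.914699, so x* = 79/(2.5 + 9.8·0.914699) = 6.8911 and y* = 0.914699·6.8911 = 6.3033.

y* = 6.3033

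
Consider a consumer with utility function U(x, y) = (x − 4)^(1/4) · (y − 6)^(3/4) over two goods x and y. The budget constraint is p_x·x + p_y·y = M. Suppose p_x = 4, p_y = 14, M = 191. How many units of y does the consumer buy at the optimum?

Let x' = x−4, y' = y−6. MRS = (1/3)·y'/x' = p_x/p_y.
Substituting into the budget: x* = 4 + 0.25·(M − 4·p_x − 6·p_y)/p_x, and y* = 6 + 0.75·(…)/p_y.
Discretionary income = 191 − 4·4 − 6·14 = 91; y* = 6 + 0.75·91/14 = 10.875.

y* = 10.875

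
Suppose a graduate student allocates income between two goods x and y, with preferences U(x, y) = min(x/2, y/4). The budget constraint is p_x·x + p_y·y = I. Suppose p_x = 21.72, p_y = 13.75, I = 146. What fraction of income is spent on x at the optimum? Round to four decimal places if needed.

share on x = 0.4413

With perfect complements, no substitution: consume in ratio x:y = 2:4.
Budget: p_x·x + p_y·2·x = I, so (2·p_x + 4·p_y)·x = 2·I.
Demand: x*(p_x,p_y,I) = 2·I/(2·p_x + 4·p_y), y* = 4·I/(2·p_x + 4·p_y).
Here 2·21.72 + 4·13.75 = 98.44, giving x* = 2.9663 and y* = 5.9325.
Expenditure on x: 21.72·2.9663 = 64.4275; share = 0.4413.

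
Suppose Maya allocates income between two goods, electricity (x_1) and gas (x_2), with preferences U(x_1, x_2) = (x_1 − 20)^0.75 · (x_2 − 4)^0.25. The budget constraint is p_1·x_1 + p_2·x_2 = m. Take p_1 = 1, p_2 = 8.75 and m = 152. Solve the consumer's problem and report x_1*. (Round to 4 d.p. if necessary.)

MRS = 3·(x_2−4)/(x_1−20). Tangency with p_1/p_2 gives x_2−4 = (1/3)·(p_1/p_2)·(x_1−20).
After buying the subsistence bundle (20, 4), a share 0.75 of the remaining income goes to x_1: x_1* = 20 + 0.75·(m − 20p_1 − 4p_2)/p_1.
Discretionary income = 152 − 20·1 − 4·8.75 = 97; x_1* = 20 + 0.75·97/1 = 92.75.

x_1* = 92.75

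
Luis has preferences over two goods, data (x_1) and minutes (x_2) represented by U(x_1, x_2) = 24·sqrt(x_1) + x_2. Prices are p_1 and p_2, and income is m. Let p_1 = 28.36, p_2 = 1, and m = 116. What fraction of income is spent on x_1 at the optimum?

Plugging in: x_1* = (12·1/28.36)² = 0.179, x_2* = 110.9224.
Expenditure on x_1: 28.36·0.179 = 5.0776; share = 0.0438.

share on x_1 = 0.0438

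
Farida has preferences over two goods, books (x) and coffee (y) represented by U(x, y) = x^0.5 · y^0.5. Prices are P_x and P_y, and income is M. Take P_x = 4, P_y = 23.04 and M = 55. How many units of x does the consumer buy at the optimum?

x* = 6.875

The MRS is y/x. Set MRS = P_x/P_y.
Rearranging, P_y·y = P_x·x. Substituting into the budget gives P_x·x·(1 + 1) = M.
Demand: x*(P_x,P_y,M) = 0.5·M/P_x and y* = 0.5·M/P_y.
At P_x=4, P_y=23.04, M=55: x* = 0.5·55/4 = 6.875.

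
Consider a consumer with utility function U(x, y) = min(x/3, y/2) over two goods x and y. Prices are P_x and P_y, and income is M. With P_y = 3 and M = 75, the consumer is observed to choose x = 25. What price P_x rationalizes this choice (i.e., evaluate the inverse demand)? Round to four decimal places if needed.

With perfect complements, no substitution: consume in ratio x:y = 3:2.
Budget: P_x·x + P_y·(2/3)·x = M, so (3·P_x + 2·P_y)·x = 3·M.
Demand: x*(P_x,P_y,M) = 3·M/(3·P_x + 2·P_y), y* = 2·M/(3·P_x + 2·P_y).
Set x* = 25 in the demand function and solve for P_x: P_x = 1.

P_x = 1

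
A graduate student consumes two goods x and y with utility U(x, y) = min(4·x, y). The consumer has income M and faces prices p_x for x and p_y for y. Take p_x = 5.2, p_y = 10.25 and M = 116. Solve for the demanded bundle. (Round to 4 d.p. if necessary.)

x* = 2.5108, y* = 10.0433

With perfect complements, no substitution: consume in ratio x:y = 1:4.
Budget: p_x·x + p_y·4·x = M, so (p_x + 4·p_y)·x = M.
Demand: x*(p_x,p_y,M) = M/(p_x + 4·p_y), y* = 4·M/(p_x + 4·p_y).
Here 5.2 + 4·10.25 = 46.2, giving x* = 2.5108 and y* = 10.0433.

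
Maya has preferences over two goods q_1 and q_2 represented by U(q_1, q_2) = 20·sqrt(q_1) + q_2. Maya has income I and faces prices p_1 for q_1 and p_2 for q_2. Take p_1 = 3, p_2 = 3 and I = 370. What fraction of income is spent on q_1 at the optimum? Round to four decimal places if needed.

share on q_1 = 0.8108

Utility is quasi-linear in q_2; the FOC for q_1 is 10/√q_1 = p_1/p_2.
Thus q_1* = (10·p_2/p_1)² — independent of I — with the rest of income spent on q_2.
Plugging in: q_1* = (10·3/3)² = 100, q_2* = 23.3333.
Expenditure on q_1: 3·100 = 300; share = 0.8108.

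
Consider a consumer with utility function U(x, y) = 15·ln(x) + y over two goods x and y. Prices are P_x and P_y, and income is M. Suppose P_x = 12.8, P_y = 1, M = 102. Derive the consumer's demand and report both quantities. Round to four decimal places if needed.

x* = 1.1719, y* = 87

So x*(P_x,P_y) = 15·P_y/P_x, independent of income; and y* = (M − 15·P_y)/P_y.
At the given prices: x* = 15·1/12.8 = 1.1719, and y* = 87.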